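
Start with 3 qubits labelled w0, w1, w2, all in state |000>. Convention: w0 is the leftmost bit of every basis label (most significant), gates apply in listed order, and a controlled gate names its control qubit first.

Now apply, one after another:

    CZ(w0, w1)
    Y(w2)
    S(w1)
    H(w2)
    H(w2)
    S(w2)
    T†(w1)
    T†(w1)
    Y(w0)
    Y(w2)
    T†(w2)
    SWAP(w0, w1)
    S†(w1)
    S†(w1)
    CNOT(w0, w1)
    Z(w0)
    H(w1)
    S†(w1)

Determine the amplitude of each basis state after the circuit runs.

After the circuit, the state carries amplitude sqrt(2)/2 on |000>, sqrt(2)*I/2 on |010>, and 0 on every other basis state.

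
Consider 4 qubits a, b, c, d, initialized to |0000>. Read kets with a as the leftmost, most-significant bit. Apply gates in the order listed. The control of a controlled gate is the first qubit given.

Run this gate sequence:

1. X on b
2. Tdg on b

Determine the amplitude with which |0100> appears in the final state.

|0100> carries amplitude exp(-I*pi/4) in the final state.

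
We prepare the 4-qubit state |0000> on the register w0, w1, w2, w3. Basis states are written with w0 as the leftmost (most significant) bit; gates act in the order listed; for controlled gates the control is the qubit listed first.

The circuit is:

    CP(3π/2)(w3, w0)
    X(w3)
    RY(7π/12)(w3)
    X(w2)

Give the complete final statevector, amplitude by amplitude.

After the circuit, the state carries amplitude -sqrt(sqrt(2) + 2)/4 - sqrt(6 - 3*sqrt(2))/4 on |0010>, -sqrt(2 - sqrt(2))/4 + sqrt(3*sqrt(2) + 6)/4 on |0011>, and 0 on every other basis state.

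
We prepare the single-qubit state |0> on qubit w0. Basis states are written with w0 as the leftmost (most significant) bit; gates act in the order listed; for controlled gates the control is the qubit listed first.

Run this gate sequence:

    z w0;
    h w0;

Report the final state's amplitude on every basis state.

The final amplitudes are sqrt(2)/2 on |0>, sqrt(2)/2 on |1>.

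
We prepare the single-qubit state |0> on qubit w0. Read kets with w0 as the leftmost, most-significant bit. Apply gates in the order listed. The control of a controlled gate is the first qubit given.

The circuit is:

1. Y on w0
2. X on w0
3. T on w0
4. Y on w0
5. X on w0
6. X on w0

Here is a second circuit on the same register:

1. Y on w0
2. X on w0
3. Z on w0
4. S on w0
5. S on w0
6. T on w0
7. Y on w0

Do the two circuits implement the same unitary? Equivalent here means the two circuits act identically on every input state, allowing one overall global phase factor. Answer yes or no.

Yes: on every input state the two circuits agree up to one overall phase factor.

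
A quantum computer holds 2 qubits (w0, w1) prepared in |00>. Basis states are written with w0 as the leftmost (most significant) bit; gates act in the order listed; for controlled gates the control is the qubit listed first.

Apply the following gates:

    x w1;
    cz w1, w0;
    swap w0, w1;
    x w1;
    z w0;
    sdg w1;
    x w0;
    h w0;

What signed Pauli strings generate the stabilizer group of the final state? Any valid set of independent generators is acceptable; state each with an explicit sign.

The stabilizer group can be generated by +XI, -IZ, among other valid generating sets.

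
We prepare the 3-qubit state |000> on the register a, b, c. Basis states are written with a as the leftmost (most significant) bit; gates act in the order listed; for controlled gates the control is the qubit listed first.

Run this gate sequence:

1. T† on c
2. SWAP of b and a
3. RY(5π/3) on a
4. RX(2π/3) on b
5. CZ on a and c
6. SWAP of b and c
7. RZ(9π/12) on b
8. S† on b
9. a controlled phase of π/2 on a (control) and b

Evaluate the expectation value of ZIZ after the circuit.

The observable ZIZ averages to -1/4.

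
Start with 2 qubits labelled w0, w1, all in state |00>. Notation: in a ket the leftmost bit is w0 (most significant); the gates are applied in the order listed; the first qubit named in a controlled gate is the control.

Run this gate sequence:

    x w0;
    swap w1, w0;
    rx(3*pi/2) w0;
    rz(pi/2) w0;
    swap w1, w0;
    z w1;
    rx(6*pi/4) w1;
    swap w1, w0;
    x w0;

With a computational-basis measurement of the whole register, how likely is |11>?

A full measurement returns |11> with probability 1/2.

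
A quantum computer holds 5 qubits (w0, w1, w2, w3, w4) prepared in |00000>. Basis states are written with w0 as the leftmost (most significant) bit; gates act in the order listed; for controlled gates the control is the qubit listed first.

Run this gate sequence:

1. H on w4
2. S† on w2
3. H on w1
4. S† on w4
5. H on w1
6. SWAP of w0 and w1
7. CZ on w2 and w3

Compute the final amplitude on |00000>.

The amplitude on |00000> is sqrt(2)/2.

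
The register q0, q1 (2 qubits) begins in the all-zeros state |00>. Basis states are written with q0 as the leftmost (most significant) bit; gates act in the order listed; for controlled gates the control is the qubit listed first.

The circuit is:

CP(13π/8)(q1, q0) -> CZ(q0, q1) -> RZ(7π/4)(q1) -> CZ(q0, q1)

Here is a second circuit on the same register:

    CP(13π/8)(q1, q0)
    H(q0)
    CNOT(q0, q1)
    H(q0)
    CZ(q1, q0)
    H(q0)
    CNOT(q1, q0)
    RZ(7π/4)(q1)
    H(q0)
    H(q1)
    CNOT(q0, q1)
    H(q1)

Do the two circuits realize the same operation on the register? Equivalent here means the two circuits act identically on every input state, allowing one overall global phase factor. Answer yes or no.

No — the two circuits implement different unitaries, even allowing a global phase.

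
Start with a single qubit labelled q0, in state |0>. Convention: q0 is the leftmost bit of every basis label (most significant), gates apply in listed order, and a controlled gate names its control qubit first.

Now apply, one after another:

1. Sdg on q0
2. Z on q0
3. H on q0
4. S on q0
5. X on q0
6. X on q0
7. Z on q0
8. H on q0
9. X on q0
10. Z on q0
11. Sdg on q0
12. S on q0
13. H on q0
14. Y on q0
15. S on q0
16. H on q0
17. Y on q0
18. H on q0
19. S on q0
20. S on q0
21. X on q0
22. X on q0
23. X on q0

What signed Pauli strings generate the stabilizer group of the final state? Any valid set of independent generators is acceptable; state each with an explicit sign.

One valid set of independent stabilizer generators is +X (any independent generating set of the same group is equally correct).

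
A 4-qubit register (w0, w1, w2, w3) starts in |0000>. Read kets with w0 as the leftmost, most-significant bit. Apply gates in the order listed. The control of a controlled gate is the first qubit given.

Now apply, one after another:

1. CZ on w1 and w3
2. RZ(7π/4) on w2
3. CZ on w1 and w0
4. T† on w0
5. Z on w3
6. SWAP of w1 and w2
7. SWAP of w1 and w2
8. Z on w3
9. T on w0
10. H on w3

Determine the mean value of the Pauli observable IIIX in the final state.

In the final state, IIIX has expectation 1.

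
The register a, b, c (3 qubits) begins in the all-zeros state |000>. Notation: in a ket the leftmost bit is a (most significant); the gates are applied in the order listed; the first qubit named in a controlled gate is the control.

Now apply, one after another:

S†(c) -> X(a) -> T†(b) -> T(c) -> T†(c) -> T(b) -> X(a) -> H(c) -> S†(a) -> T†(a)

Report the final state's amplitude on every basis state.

After the circuit, the state carries amplitude sqrt(2)/2 on |000>, sqrt(2)/2 on |001>, and 0 on every other basis state. Key observation: gates 2-7 undo each other exactly, leaving only the rest of the circuit to track.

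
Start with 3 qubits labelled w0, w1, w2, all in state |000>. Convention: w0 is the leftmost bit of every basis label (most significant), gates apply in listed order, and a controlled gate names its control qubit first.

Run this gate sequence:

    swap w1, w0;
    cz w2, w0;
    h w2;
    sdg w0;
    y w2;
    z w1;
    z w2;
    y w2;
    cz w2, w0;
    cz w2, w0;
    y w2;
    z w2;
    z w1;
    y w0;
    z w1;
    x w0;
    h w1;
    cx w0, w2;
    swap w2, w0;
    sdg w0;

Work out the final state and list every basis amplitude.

The final amplitudes are 1/2 on |000>, 0 on |001>, 1/2 on |010>, 0 on |011>, I/2 on |100>, 0 on |101>, I/2 on |110>, 0 on |111>. Key observation: gates 6-13 undo each other exactly, leaving only the rest of the circuit to track.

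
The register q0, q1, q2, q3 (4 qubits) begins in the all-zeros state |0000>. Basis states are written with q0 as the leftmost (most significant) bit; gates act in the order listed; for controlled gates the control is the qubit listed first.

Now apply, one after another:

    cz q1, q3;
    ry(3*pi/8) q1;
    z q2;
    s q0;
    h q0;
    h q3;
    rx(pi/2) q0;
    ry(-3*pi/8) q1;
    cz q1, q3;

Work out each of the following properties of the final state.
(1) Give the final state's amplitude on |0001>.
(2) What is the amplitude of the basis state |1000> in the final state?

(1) The amplitude on |0001> is sqrt(2)*(1 - I)/4.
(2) |1000> carries amplitude sqrt(2)*(1 - I)/4 in the final state.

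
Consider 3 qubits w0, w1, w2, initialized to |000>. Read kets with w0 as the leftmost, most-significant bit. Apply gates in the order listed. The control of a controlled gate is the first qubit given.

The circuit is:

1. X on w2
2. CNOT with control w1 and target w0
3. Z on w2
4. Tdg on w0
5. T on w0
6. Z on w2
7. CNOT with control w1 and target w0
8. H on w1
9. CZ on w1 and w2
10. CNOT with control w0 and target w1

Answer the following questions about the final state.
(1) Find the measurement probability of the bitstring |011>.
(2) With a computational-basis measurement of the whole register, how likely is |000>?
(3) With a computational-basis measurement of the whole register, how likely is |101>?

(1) A full measurement returns |011> with probability 1/2. Key observation: gates 2-7 undo each other exactly, leaving only the rest of the circuit to track.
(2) The probability of measuring |000> is 0.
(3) A full measurement returns |101> with probability 0.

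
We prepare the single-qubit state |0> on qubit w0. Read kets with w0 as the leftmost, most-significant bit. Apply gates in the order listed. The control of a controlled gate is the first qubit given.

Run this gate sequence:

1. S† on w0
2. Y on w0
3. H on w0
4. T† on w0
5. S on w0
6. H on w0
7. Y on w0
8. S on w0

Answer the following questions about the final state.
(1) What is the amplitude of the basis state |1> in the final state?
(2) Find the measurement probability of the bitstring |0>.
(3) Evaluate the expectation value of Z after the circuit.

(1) |1> carries amplitude -I/2 + exp(3*I*pi/4)/2 in the final state.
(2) The probability of measuring |0> is sqrt(2)/4 + 1/2.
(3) In the final state, Z has expectation sqrt(2)/2.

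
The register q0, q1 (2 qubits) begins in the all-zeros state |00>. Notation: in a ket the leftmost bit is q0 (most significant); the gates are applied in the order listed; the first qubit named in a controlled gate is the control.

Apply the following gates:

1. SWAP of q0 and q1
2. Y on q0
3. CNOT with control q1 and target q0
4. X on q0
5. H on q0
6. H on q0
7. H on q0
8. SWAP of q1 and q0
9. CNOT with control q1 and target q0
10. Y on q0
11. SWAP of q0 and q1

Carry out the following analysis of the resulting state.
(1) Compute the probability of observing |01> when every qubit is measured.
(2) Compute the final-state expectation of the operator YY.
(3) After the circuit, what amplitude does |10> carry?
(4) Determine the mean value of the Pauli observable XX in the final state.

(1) A full measurement returns |01> with probability 1/2.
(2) The observable YY averages to -1.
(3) |10> carries amplitude sqrt(2)/2 in the final state.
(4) The observable XX averages to -1.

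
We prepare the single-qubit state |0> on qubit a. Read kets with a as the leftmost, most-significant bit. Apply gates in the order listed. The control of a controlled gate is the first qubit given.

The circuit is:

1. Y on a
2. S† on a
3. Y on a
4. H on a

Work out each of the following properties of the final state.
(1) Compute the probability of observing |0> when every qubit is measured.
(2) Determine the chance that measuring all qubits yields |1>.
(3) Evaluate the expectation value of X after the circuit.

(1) A full measurement returns |0> with probability 1/2.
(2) Outcome |1> occurs with probability 1/2.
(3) In the final state, X has expectation 1.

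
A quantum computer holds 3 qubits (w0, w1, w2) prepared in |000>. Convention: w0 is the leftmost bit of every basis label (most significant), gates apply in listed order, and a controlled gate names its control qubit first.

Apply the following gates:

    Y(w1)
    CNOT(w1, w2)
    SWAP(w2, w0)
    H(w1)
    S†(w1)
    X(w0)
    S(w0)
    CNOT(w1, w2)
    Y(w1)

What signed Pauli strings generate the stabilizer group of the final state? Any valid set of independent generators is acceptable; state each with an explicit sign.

The final state is stabilized by the group generated by -IXY, +ZII, -IZZ; other independent generating sets are equally valid.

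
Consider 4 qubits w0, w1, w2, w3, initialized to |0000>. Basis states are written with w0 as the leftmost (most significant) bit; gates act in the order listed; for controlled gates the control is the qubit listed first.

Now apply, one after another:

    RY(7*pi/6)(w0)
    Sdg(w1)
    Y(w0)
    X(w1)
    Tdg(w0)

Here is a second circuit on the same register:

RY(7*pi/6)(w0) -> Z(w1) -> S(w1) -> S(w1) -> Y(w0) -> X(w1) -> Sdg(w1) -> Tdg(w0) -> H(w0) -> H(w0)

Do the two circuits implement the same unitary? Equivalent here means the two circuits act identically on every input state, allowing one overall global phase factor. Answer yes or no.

No — the two circuits implement different unitaries, even allowing a global phase.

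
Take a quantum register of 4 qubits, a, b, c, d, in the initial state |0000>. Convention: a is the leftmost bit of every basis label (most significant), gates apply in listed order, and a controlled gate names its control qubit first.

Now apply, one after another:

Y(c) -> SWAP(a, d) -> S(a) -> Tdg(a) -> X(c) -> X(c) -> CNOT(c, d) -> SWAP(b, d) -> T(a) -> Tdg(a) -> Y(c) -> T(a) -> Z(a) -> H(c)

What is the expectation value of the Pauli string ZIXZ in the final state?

The expectation value of ZIXZ is 1.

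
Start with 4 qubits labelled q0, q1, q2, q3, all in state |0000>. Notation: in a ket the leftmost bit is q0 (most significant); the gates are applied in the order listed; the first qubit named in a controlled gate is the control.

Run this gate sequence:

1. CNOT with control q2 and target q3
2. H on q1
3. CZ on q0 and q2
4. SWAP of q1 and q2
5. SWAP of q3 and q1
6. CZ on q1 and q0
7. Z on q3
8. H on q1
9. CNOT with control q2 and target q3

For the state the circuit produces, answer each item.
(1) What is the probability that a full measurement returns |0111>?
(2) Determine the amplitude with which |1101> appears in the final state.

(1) Outcome |0111> occurs with probability 1/4.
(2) |1101> carries amplitude 0 in the final state.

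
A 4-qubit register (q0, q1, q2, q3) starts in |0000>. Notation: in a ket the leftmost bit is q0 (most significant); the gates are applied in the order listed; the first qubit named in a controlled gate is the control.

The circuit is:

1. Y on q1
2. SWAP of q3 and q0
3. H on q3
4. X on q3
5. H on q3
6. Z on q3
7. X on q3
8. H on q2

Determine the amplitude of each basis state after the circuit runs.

After the circuit, the state carries amplitude sqrt(2)*I/2 on |0101>, sqrt(2)*I/2 on |0111>, and 0 on every other basis state. Key observation: gates 3-6 undo each other exactly, leaving only the rest of the circuit to track.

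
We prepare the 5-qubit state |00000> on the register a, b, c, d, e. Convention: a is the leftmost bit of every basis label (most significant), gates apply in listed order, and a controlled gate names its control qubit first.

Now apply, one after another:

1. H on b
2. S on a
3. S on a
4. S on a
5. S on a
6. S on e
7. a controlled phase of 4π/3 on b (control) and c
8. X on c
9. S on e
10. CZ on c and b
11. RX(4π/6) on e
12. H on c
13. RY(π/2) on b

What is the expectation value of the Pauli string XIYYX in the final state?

The expectation value of XIYYX is 0. Key observation: steps 2-5 multiply out to the identity, so the circuit reduces to the remaining gates.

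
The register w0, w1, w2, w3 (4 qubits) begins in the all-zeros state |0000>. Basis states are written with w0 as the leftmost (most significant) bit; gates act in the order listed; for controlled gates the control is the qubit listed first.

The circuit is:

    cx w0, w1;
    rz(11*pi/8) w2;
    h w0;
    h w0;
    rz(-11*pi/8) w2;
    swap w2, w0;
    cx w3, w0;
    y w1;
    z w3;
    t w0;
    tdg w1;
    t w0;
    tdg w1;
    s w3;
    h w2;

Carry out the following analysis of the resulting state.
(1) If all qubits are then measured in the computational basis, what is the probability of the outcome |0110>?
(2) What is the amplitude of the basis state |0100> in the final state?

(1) The probability of measuring |0110> is 1/2. Key observation: steps 2-5 multiply out to the identity, so the circuit reduces to the remaining gates.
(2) |0100> carries amplitude sqrt(2)/2 in the final state.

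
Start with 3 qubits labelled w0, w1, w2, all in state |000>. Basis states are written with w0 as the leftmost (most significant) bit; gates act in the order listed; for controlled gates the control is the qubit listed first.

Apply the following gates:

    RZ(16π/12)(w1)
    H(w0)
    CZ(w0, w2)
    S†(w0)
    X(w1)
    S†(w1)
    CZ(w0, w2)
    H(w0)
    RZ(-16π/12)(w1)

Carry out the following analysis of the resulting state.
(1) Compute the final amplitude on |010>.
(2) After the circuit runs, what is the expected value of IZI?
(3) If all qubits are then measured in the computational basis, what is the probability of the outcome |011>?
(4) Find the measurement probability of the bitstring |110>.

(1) The final state's coefficient on |010> equals -exp(2*I*pi/3)/2 + exp(I*pi/6)/2.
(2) The observable IZI averages to -1.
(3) The probability of measuring |011> is 0.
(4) A full measurement returns |110> with probability 1/2.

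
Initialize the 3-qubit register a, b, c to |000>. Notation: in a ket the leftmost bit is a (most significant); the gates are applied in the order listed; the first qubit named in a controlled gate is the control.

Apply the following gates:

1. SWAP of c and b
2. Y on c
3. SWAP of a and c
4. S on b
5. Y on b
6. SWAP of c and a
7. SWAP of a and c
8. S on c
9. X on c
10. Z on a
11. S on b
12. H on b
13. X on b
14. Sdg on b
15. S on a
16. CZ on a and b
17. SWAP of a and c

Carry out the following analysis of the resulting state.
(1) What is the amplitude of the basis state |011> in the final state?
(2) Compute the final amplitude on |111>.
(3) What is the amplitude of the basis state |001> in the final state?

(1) The final state's coefficient on |011> equals 0.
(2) The amplitude on |111> is -sqrt(2)*I/2.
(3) |001> carries amplitude 0 in the final state.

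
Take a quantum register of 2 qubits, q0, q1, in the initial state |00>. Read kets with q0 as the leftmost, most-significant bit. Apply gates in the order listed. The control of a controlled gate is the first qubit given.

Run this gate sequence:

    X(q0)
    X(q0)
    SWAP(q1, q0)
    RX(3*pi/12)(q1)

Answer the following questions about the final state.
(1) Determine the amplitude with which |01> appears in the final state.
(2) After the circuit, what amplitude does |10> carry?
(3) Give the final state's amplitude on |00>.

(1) The amplitude on |01> is -I*sqrt(2 - sqrt(2))/2.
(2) |10> carries amplitude 0 in the final state.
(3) The final state's coefficient on |00> equals sqrt(sqrt(2) + 2)/2.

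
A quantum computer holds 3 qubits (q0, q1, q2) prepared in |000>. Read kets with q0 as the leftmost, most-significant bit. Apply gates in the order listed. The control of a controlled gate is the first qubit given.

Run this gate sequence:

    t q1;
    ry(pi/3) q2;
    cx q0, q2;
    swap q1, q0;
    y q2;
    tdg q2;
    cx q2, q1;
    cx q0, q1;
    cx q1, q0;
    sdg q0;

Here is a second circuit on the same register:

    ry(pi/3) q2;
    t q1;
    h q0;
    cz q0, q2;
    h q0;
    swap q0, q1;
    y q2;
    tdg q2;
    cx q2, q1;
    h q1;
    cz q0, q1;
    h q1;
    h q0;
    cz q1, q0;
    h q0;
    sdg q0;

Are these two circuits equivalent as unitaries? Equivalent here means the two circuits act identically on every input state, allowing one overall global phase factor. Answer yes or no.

No: there is an input state on which the two circuits produce genuinely different outputs (not merely differing by a phase).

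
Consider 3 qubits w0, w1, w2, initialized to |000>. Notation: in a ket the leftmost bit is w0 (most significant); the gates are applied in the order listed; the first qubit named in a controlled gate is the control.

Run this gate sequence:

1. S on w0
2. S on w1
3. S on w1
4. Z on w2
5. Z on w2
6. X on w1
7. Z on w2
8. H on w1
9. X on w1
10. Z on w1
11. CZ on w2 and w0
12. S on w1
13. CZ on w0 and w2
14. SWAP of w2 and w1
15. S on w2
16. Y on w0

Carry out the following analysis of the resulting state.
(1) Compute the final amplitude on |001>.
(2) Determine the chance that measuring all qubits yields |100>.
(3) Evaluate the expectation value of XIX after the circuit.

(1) |001> carries amplitude 0 in the final state.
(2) The probability of measuring |100> is 1/2.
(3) The observable XIX averages to 0.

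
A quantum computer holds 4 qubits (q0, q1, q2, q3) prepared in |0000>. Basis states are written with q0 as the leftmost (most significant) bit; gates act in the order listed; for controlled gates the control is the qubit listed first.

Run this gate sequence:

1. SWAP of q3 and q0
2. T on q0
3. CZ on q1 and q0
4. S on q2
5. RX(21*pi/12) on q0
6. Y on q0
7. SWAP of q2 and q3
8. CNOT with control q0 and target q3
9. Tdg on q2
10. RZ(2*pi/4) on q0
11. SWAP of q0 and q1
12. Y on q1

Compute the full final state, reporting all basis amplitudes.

The resulting statevector has amplitude -sqrt(sqrt(2) + 2)*exp(I*pi/4)/2 on |0001>, -sqrt(2 - sqrt(2))*exp(I*pi/4)/2 on |0100>, and 0 on every other basis state.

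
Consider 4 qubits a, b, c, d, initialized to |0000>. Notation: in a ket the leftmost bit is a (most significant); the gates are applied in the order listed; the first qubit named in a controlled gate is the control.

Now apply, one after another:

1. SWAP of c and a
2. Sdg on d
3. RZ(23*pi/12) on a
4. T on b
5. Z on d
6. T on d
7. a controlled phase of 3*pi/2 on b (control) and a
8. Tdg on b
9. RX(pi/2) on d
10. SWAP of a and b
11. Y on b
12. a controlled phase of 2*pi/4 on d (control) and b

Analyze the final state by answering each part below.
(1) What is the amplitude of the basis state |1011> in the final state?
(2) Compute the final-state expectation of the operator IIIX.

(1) The final state's coefficient on |1011> equals 0.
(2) The observable IIIX averages to 1.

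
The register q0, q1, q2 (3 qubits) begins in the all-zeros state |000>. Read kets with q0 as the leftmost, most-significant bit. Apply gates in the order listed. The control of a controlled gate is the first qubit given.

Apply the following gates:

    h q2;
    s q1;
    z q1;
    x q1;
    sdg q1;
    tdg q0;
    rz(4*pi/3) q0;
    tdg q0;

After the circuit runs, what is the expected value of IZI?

The expectation value of IZI is -1.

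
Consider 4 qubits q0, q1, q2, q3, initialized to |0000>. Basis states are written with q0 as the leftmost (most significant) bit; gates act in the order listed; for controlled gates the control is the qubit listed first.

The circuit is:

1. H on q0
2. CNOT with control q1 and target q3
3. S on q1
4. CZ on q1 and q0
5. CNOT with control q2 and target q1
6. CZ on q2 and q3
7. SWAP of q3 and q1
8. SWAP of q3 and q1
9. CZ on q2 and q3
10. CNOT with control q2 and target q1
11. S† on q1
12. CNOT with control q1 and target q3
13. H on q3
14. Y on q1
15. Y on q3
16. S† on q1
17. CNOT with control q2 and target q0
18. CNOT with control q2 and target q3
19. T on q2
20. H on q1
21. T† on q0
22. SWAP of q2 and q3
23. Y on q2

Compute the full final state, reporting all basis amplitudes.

The final amplitudes are sqrt(2)/4 on |0000>, 0 on |0001>, sqrt(2)/4 on |0010>, 0 on |0011>, -sqrt(2)/4 on |0100>, 0 on |0101>, -sqrt(2)/4 on |0110>, 0 on |0111>, -sqrt(2)*exp(3*I*pi/4)/4 on |1000>, 0 on |1001>, -sqrt(2)*exp(3*I*pi/4)/4 on |1010>, 0 on |1011>, sqrt(2)*exp(3*I*pi/4)/4 on |1100>, 0 on |1101>, sqrt(2)*exp(3*I*pi/4)/4 on |1110>, 0 on |1111>.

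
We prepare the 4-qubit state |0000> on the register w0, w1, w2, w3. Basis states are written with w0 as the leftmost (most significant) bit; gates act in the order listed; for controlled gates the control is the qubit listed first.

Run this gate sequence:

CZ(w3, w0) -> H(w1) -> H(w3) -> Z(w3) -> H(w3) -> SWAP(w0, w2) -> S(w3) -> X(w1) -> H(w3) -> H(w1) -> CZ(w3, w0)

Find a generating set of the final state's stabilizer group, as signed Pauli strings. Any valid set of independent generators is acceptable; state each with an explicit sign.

One valid set of independent stabilizer generators is -IIIX, +ZIII, +IZII, +IIZI (any independent generating set of the same group is equally correct).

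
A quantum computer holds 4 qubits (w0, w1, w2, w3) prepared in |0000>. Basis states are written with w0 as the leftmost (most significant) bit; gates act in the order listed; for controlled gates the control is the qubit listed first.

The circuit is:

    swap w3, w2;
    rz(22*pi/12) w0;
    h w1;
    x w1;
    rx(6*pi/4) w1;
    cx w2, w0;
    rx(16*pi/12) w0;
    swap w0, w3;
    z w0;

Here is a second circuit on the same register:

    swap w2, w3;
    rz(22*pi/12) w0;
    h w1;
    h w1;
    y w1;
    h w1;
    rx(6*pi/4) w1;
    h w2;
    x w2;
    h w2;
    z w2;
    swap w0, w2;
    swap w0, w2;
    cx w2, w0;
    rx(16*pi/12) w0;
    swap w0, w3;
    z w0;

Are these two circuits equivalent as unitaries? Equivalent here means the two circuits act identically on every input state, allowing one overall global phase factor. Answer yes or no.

No — the two circuits implement different unitaries, even allowing a global phase.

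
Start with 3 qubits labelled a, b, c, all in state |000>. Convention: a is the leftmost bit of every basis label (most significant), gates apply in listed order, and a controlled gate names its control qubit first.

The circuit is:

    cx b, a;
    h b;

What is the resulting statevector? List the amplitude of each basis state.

The final amplitudes are sqrt(2)/2 on |000>, sqrt(2)/2 on |010>, and 0 on every other basis state.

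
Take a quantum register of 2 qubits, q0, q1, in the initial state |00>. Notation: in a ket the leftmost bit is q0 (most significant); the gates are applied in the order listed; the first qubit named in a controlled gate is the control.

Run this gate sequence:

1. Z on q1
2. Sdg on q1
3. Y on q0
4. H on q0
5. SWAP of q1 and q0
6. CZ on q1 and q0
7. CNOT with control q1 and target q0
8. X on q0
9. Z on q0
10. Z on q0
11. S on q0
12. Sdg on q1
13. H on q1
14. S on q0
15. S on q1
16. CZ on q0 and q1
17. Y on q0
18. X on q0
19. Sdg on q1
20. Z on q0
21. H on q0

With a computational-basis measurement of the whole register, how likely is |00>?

Outcome |00> occurs with probability 1/4.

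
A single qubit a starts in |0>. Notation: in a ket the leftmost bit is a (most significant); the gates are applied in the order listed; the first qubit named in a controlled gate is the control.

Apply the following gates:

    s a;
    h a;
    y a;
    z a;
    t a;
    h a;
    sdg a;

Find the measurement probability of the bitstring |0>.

The probability of measuring |0> is sqrt(2)/4 + 1/2.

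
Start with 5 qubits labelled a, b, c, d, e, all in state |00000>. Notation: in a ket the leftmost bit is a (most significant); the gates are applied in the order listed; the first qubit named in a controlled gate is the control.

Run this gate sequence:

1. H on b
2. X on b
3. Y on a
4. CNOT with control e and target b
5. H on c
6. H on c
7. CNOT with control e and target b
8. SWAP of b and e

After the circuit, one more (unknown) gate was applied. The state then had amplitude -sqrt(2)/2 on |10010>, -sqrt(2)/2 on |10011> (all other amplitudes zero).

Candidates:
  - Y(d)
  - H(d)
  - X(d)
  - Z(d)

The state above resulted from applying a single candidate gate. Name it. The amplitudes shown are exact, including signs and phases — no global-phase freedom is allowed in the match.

The applied gate was Y(d). Key observation: steps 4-7 multiply out to the identity, so the circuit reduces to the remaining gates.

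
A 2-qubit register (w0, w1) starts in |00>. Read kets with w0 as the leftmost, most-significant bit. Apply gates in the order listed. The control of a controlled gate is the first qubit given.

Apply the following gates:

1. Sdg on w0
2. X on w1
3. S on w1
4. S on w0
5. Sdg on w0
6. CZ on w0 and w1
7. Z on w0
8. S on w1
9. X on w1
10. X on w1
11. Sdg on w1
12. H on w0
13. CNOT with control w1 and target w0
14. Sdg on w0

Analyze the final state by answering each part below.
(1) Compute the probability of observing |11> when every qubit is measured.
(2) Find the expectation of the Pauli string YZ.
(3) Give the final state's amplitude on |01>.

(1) Outcome |11> occurs with probability 1/2.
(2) In the final state, YZ has expectation 1.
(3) |01> carries amplitude sqrt(2)*I/2 in the final state.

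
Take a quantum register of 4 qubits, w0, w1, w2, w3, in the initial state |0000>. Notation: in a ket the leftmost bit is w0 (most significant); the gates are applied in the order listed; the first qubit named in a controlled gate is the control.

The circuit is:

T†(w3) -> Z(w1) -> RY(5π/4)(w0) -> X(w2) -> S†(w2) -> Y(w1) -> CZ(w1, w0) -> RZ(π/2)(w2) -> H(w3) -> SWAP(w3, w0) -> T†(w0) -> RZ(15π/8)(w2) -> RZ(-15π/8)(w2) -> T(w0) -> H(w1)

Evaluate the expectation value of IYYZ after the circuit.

The observable IYYZ averages to 0. Key observation: the block from step 11 through step 14 cancels to the identity and can be dropped.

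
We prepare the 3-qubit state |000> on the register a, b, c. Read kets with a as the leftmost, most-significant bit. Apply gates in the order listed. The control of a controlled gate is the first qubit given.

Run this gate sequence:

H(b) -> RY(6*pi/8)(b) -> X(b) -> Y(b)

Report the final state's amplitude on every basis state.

After the circuit, the state carries amplitude -sqrt(2)*I*sqrt(2 - sqrt(2))/4 + sqrt(2)*I*sqrt(sqrt(2) + 2)/4 on |000>, sqrt(2)*I*sqrt(2 - sqrt(2))/4 + sqrt(2)*I*sqrt(sqrt(2) + 2)/4 on |010>, and 0 on every other basis state.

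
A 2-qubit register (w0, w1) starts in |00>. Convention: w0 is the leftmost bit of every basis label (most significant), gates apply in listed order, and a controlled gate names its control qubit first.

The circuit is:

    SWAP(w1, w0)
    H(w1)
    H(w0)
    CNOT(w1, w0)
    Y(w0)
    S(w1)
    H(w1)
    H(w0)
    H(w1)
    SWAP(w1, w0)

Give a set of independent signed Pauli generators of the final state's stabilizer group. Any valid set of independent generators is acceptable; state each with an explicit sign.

The stabilizer group can be generated by +YI, -IZ, among other valid generating sets.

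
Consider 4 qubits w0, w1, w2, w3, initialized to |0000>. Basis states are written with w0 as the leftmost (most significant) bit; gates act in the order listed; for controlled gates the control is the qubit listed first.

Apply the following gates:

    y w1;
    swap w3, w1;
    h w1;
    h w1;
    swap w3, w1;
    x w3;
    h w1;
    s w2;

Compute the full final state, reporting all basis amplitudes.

The final amplitudes are sqrt(2)*I/2 on |0001>, -sqrt(2)*I/2 on |0101>, and 0 on every other basis state. Key observation: gates 2-5 undo each other exactly, leaving only the rest of the circuit to track.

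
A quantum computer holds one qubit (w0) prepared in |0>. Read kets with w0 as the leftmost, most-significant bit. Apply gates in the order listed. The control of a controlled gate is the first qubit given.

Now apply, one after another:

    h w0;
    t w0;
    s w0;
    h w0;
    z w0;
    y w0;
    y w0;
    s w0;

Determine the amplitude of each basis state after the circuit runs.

The final amplitudes are 1/2 + exp(3*I*pi/4)/2 on |0>, -I/2 - exp(I*pi/4)/2 on |1>.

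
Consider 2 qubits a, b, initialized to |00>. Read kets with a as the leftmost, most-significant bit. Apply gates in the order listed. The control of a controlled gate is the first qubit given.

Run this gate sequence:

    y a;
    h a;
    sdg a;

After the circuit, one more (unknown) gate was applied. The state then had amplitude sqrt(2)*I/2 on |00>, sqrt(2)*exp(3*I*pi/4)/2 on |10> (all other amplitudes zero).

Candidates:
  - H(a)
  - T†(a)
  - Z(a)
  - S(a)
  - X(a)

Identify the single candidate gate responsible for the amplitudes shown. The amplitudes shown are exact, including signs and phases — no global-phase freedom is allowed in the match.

It was T†(a) that produced the state shown.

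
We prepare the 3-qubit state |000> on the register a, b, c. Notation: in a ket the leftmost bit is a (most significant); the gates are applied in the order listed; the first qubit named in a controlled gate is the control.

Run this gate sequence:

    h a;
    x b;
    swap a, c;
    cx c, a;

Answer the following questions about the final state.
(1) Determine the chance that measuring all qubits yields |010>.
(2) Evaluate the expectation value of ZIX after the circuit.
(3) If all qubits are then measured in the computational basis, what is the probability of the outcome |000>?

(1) Outcome |010> occurs with probability 1/2.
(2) The expectation value of ZIX is 0.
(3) The probability of measuring |000> is 0.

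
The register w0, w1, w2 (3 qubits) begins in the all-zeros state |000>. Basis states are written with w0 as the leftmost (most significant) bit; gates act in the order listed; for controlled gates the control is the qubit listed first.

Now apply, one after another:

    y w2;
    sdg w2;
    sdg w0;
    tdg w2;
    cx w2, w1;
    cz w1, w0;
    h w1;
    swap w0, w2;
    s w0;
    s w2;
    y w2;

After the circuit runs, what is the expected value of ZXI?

The expectation value of ZXI is 1.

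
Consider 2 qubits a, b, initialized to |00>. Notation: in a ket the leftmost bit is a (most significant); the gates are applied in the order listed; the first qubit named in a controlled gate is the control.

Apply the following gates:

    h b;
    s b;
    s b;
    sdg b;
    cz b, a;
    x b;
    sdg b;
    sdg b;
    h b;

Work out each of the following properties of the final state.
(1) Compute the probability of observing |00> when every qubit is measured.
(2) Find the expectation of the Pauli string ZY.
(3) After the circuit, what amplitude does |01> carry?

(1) A full measurement returns |00> with probability 1/2.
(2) The observable ZY averages to -1.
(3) |01> carries amplitude 1/2 + I/2 in the final state.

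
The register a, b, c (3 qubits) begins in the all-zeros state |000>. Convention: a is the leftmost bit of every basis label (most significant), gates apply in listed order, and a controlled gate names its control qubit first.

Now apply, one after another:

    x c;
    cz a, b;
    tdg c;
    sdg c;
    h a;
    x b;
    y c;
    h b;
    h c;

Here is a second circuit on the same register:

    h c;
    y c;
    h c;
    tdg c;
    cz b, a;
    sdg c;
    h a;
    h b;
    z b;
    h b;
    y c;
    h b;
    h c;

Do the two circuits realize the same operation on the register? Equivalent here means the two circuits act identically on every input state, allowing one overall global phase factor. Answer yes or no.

No, they are not equivalent — no single phase factor reconciles the two unitaries.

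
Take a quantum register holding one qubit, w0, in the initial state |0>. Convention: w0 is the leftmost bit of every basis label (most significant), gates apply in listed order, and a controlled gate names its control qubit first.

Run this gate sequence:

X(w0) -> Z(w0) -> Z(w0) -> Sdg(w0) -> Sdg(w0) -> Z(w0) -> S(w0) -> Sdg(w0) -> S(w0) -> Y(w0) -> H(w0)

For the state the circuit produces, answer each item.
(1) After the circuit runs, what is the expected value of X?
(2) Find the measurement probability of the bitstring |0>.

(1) In the final state, X has expectation 1.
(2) A full measurement returns |0> with probability 1/2.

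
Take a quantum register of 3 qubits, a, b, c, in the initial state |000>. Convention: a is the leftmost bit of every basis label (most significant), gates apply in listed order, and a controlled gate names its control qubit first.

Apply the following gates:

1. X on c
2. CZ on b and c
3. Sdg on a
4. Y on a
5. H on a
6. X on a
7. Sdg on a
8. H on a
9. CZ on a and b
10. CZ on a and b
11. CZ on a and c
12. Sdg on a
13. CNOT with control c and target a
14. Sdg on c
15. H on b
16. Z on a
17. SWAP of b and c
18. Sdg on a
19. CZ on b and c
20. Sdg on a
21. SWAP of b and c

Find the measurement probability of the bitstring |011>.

The probability of measuring |011> is 1/4. Key observation: gates 9-10 undo each other exactly, leaving only the rest of the circuit to track.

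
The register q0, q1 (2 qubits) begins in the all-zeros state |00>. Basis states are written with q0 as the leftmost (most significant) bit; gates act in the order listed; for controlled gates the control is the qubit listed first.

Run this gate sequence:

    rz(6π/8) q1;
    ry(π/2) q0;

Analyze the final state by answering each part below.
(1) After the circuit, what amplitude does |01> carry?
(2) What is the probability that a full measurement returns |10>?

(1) The amplitude on |01> is 0.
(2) Outcome |10> occurs with probability 1/2.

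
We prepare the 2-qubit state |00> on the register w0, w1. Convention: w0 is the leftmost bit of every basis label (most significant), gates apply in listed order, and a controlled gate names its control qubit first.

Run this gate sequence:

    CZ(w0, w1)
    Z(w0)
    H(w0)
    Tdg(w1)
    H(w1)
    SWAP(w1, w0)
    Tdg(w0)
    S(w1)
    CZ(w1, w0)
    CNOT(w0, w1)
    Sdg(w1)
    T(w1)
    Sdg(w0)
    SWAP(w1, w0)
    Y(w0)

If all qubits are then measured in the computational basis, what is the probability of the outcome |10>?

Outcome |10> occurs with probability 1/4.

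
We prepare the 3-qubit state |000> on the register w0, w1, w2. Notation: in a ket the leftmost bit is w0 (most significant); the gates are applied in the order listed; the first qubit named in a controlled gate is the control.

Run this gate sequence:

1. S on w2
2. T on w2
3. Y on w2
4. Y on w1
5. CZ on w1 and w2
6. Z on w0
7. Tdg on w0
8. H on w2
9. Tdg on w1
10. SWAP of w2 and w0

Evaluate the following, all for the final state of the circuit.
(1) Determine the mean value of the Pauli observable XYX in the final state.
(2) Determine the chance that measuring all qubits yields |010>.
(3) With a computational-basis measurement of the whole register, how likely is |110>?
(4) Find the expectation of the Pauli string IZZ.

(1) In the final state, XYX has expectation 0.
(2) The probability of measuring |010> is 1/2.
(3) Outcome |110> occurs with probability 1/2.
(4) In the final state, IZZ has expectation -1.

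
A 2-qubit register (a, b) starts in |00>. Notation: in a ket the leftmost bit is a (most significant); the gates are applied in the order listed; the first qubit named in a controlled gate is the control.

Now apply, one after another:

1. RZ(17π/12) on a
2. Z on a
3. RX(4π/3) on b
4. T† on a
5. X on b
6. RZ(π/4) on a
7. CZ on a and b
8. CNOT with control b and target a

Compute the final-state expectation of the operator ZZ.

In the final state, ZZ has expectation 1.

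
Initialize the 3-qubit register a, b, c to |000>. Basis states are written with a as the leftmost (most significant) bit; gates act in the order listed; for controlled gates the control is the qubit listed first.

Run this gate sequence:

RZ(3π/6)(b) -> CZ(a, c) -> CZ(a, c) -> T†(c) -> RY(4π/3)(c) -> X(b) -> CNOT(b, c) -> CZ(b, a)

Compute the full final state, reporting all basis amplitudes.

The resulting statevector has amplitude -sqrt(3)*exp(3*I*pi/4)/2 on |010>, exp(3*I*pi/4)/2 on |011>, and 0 on every other basis state. Key observation: steps 2-3 multiply out to the identity, so the circuit reduces to the remaining gates.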